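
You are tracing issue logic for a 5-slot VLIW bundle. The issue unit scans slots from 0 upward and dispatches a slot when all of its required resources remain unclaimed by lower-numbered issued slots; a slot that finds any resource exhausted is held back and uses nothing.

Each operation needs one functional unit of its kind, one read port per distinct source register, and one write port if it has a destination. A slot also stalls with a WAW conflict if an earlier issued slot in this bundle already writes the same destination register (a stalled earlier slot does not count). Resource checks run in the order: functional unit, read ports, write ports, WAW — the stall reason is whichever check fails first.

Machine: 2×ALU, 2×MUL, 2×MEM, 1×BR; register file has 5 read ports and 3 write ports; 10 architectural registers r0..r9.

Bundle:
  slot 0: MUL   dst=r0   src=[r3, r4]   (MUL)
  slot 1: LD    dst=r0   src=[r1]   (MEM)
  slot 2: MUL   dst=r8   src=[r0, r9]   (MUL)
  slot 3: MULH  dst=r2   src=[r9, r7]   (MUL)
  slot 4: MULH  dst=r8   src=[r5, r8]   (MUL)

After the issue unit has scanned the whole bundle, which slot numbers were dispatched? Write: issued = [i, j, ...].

#0 MUL src=r3,r4 dispatched  <A:2 Mu:1 Ld:2 B:1 rd:3 wr:2>
#1 MEM src=r1 held:WAW  <A:2 Mu:1 Ld:2 B:1 rd:3 wr:2>
#2 MUL src=r0,r9 dispatched  <A:2 Mu:0 Ld:2 B:1 rd:1 wr:1>
#3 MUL src=r9,r7 held:FU  <A:2 Mu:0 Ld:2 B:1 rd:1 wr:1>
#4 MUL src=r5,r8 held:FU  <A:2 Mu:0 Ld:2 B:1 rd:1 wr:1>

issued = [0, 2]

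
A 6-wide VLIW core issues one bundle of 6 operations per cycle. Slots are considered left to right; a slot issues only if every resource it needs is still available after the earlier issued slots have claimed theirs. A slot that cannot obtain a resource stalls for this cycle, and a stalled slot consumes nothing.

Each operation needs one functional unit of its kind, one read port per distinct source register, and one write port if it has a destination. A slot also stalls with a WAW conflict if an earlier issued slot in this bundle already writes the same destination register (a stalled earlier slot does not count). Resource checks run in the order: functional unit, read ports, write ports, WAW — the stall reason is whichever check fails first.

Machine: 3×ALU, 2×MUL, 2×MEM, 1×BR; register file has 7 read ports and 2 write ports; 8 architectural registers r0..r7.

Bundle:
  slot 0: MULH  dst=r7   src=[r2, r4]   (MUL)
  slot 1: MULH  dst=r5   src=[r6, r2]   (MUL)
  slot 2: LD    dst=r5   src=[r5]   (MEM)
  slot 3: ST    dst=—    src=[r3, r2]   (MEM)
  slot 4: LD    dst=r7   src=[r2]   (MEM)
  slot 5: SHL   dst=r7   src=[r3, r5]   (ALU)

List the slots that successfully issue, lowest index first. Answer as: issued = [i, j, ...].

(0) want 1×MUL +2rd +1wr — yes → AL3|MU1|ME2|BR1|rd5|wr1
(1) want 1×MUL +2rd +1wr — yes → AL3|MU0|ME2|BR1|rd3|wr0
(2) want 1×MEM +1rd +1wr — WR_PORT → AL3|MU0|ME2|BR1|rd3|wr0
(3) want 1×MEM +2rd +0wr — yes → AL3|MU0|ME1|BR1|rd1|wr0
(4) want 1×MEM +1rd +1wr — WR_PORT → AL3|MU0|ME1|BR1|rd1|wr0
(5) want 1×ALU +2rd +1wr — RD_PORT → AL3|MU0|ME1|BR1|rd1|wr0

issued = [0, 1, 3]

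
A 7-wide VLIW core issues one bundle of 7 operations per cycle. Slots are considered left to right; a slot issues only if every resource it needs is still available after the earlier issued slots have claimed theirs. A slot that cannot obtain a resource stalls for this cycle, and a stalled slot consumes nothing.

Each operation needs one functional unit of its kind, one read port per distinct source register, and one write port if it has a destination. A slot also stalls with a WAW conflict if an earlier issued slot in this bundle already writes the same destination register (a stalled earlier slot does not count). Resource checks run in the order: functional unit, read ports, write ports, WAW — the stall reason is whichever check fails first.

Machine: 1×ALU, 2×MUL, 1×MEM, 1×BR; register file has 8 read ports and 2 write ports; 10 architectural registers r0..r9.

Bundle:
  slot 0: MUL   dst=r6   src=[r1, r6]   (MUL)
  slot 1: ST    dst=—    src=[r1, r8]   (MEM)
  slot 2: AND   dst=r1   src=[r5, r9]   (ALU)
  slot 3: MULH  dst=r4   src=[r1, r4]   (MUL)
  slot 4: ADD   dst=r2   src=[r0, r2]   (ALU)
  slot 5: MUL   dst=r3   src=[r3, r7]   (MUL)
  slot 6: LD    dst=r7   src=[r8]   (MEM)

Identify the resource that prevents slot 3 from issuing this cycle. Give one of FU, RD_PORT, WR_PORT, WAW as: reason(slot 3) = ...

reason(slot 3) = WR_PORT

#0 MUL src=r1,r6 dispatched  <A:1 Mu:1 Ld:1 B:1 rd:6 wr:1>
#1 MEM src=r1,r8 dispatched  <A:1 Mu:1 Ld:0 B:1 rd:4 wr:1>
#2 ALU src=r5,r9 dispatched  <A:0 Mu:1 Ld:0 B:1 rd:2 wr:0>
#3 MUL src=r1,r4 held:WR_PORT  <A:0 Mu:1 Ld:0 B:1 rd:2 wr:0>
#4 ALU src=r0,r2 held:FU  <A:0 Mu:1 Ld:0 B:1 rd:2 wr:0>
#5 MUL src=r3,r7 held:WR_PORT  <A:0 Mu:1 Ld:0 B:1 rd:2 wr:0>
#6 MEM src=r8 held:FU  <A:0 Mu:1 Ld:0 B:1 rd:2 wr:0>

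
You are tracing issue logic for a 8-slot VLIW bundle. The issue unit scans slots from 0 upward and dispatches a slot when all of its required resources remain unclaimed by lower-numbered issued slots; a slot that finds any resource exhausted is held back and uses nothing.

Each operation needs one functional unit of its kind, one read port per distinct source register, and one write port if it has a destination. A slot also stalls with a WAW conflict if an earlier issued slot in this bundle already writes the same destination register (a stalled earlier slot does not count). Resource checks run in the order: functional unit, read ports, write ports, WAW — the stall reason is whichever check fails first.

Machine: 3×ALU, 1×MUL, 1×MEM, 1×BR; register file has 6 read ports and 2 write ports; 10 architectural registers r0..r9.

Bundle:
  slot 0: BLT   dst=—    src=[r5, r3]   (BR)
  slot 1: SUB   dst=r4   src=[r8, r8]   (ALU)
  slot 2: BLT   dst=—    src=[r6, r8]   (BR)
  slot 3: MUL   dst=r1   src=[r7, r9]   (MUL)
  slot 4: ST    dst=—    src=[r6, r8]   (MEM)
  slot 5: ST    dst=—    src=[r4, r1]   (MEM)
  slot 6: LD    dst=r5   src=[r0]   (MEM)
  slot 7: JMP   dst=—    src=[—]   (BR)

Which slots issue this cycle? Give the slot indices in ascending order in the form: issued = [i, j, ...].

slot 0 (BR): ISSUE — free A3,Mu1,Ld1,B0 rp4 wp2
slot 1 (ALU): ISSUE — free A2,Mu1,Ld1,B0 rp3 wp1
slot 2 (BR): stall FU — free A2,Mu1,Ld1,B0 rp3 wp1
slot 3 (MUL): ISSUE — free A2,Mu0,Ld1,B0 rp1 wp0
slot 4 (MEM): stall RD_PORT — free A2,Mu0,Ld1,B0 rp1 wp0
slot 5 (MEM): stall RD_PORT — free A2,Mu0,Ld1,B0 rp1 wp0
slot 6 (MEM): stall WR_PORT — free A2,Mu0,Ld1,B0 rp1 wp0
slot 7 (BR): stall FU — free A2,Mu0,Ld1,B0 rp1 wp0

issued = [0, 1, 3]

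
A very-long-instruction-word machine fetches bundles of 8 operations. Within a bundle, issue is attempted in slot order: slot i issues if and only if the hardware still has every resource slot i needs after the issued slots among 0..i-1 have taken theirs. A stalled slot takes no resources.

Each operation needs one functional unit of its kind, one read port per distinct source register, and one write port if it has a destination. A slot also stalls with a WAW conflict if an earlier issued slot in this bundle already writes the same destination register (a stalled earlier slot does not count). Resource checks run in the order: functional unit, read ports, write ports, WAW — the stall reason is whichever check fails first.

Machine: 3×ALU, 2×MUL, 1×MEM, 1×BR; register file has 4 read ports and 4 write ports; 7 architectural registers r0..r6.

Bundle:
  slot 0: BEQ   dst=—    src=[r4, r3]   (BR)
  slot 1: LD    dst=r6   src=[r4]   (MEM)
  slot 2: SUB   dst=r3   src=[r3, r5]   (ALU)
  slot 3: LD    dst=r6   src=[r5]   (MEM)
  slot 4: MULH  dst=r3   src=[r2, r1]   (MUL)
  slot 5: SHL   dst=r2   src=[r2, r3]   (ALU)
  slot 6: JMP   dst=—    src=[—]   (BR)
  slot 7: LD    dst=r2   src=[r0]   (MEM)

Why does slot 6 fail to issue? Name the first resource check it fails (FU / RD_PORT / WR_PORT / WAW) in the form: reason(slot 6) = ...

reason(slot 6) = FU

(0) want 1×BR +2rd +0wr — yes → AL3|MU2|ME1|BR0|rd2|wr4
(1) want 1×MEM +1rd +1wr — yes → AL3|MU2|ME0|BR0|rd1|wr3
(2) want 1×ALU +2rd +1wr — RD_PORT → AL3|MU2|ME0|BR0|rd1|wr3
(3) want 1×MEM +1rd +1wr — FU → AL3|MU2|ME0|BR0|rd1|wr3
(4) want 1×MUL +2rd +1wr — RD_PORT → AL3|MU2|ME0|BR0|rd1|wr3
(5) want 1×ALU +2rd +1wr — RD_PORT → AL3|MU2|ME0|BR0|rd1|wr3
(6) want 1×BR +0rd +0wr — FU → AL3|MU2|ME0|BR0|rd1|wr3
(7) want 1×MEM +1rd +1wr — FU → AL3|MU2|ME0|BR0|rd1|wr3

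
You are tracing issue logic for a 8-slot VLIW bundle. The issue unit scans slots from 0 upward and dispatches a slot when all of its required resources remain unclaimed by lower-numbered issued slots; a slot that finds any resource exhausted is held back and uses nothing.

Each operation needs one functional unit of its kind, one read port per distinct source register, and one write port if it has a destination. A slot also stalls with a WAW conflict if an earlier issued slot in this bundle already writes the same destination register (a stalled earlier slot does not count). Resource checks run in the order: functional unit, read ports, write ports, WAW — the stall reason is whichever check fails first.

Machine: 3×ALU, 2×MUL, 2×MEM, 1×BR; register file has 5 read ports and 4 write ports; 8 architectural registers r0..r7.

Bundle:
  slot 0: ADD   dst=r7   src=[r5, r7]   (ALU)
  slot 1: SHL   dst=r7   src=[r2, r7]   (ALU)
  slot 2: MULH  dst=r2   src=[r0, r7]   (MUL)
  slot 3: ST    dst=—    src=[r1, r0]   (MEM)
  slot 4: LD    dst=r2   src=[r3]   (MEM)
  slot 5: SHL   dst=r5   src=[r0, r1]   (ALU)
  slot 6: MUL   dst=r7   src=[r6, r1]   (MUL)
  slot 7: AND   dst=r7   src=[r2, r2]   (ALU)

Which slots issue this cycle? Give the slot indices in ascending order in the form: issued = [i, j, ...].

issued = [0, 2]

#0 ALU src=r5,r7 dispatched  <A:2 Mu:2 Ld:2 B:1 rd:3 wr:3>
#1 ALU src=r2,r7 held:WAW  <A:2 Mu:2 Ld:2 B:1 rd:3 wr:3>
#2 MUL src=r0,r7 dispatched  <A:2 Mu:1 Ld:2 B:1 rd:1 wr:2>
#3 MEM src=r1,r0 held:RD_PORT  <A:2 Mu:1 Ld:2 B:1 rd:1 wr:2>
#4 MEM src=r3 held:WAW  <A:2 Mu:1 Ld:2 B:1 rd:1 wr:2>
#5 ALU src=r0,r1 held:RD_PORT  <A:2 Mu:1 Ld:2 B:1 rd:1 wr:2>
#6 MUL src=r6,r1 held:RD_PORT  <A:2 Mu:1 Ld:2 B:1 rd:1 wr:2>
#7 ALU src=r2,r2 held:WAW  <A:2 Mu:1 Ld:2 B:1 rd:1 wr:2>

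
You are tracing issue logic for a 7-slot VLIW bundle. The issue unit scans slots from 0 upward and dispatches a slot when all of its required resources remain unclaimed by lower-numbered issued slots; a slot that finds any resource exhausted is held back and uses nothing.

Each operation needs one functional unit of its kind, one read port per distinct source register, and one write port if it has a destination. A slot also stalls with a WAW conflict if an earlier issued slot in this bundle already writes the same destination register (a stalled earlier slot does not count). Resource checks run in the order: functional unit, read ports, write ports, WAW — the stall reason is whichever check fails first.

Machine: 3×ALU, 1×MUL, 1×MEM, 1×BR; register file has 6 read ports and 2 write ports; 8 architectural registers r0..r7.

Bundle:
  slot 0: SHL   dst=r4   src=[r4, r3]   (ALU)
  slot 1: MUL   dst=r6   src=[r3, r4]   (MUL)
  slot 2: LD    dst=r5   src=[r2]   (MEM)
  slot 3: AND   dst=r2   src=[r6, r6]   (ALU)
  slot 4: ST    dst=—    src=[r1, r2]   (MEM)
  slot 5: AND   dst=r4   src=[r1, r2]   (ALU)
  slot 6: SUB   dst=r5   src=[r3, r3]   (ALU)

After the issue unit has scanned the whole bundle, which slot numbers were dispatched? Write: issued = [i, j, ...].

slot 0 (ALU): ISSUE — free A2,Mu1,Ld1,B1 rp4 wp1
slot 1 (MUL): ISSUE — free A2,Mu0,Ld1,B1 rp2 wp0
slot 2 (MEM): stall WR_PORT — free A2,Mu0,Ld1,B1 rp2 wp0
slot 3 (ALU): stall WR_PORT — free A2,Mu0,Ld1,B1 rp2 wp0
slot 4 (MEM): ISSUE — free A2,Mu0,Ld0,B1 rp0 wp0
slot 5 (ALU): stall RD_PORT — free A2,Mu0,Ld0,B1 rp0 wp0
slot 6 (ALU): stall RD_PORT — free A2,Mu0,Ld0,B1 rp0 wp0

issued = [0, 1, 4]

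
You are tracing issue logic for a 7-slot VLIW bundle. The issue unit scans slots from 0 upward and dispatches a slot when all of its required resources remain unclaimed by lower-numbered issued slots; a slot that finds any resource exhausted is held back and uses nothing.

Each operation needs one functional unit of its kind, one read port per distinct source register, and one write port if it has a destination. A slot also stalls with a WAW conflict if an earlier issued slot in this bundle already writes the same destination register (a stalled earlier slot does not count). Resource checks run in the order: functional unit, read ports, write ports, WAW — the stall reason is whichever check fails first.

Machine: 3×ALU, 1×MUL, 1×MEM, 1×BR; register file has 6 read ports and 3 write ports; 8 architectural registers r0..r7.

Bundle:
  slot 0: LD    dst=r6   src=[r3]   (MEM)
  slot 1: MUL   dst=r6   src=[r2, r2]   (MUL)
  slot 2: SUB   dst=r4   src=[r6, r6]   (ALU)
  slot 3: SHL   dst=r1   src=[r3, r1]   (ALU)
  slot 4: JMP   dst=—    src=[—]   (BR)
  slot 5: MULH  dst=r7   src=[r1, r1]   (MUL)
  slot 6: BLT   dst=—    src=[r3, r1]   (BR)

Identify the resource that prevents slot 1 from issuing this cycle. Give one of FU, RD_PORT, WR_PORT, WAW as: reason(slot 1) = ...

[0] MEM needs rd=1 wr=1: ok; after: ALU=3 MUL=1 MEM=0 BR=1, R=5, W=2
[1] MUL needs rd=1 wr=1: WAW; after: ALU=3 MUL=1 MEM=0 BR=1, R=5, W=2
[2] ALU needs rd=1 wr=1: ok; after: ALU=2 MUL=1 MEM=0 BR=1, R=4, W=1
[3] ALU needs rd=2 wr=1: ok; after: ALU=1 MUL=1 MEM=0 BR=1, R=2, W=0
[4] BR needs rd=0 wr=0: ok; after: ALU=1 MUL=1 MEM=0 BR=0, R=2, W=0
[5] MUL needs rd=1 wr=1: WR_PORT; after: ALU=1 MUL=1 MEM=0 BR=0, R=2, W=0
[6] BR needs rd=2 wr=0: FU; after: ALU=1 MUL=1 MEM=0 BR=0, R=2, W=0

reason(slot 1) = WAW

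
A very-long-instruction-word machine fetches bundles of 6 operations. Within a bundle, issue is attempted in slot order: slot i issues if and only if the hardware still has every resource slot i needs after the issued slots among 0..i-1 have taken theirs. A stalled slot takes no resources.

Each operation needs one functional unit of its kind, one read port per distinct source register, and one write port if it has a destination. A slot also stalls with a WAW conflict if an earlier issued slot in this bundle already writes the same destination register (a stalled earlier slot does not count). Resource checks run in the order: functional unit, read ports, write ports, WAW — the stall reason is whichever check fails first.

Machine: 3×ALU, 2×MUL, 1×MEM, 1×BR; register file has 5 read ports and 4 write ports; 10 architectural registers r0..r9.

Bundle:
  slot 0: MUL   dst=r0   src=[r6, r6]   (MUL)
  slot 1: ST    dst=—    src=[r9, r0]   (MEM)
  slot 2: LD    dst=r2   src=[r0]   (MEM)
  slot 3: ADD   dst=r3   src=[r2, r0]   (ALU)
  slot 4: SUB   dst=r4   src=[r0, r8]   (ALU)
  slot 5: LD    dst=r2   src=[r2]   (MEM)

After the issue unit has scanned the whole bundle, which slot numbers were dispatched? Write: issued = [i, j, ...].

slot 0 (MUL): ISSUE — free A3,Mu1,Ld1,B1 rp4 wp3
slot 1 (MEM): ISSUE — free A3,Mu1,Ld0,B1 rp2 wp3
slot 2 (MEM): stall FU — free A3,Mu1,Ld0,B1 rp2 wp3
slot 3 (ALU): ISSUE — free A2,Mu1,Ld0,B1 rp0 wp2
slot 4 (ALU): stall RD_PORT — free A2,Mu1,Ld0,B1 rp0 wp2
slot 5 (MEM): stall FU — free A2,Mu1,Ld0,B1 rp0 wp2

issued = [0, 1, 3]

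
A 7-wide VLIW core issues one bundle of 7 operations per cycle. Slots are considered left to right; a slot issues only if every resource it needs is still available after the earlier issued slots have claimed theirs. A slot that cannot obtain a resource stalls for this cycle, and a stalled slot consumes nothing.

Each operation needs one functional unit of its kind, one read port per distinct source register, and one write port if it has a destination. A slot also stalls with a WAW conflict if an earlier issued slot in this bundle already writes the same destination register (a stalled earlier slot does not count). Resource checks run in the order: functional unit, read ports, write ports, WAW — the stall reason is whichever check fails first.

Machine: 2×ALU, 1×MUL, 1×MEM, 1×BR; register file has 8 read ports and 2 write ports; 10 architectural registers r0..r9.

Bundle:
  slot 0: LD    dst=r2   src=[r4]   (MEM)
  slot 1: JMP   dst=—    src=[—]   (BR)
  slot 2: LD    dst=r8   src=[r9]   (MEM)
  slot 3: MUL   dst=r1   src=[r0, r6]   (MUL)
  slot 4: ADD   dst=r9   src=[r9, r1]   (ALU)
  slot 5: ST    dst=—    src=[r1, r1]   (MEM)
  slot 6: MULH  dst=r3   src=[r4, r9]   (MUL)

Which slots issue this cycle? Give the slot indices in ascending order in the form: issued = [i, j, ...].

issued = [0, 1, 3]

#0 MEM src=r4 dispatched  <A:2 Mu:1 Ld:0 B:1 rd:7 wr:1>
#1 BR src=- dispatched  <A:2 Mu:1 Ld:0 B:0 rd:7 wr:1>
#2 MEM src=r9 held:FU  <A:2 Mu:1 Ld:0 B:0 rd:7 wr:1>
#3 MUL src=r0,r6 dispatched  <A:2 Mu:0 Ld:0 B:0 rd:5 wr:0>
#4 ALU src=r9,r1 held:WR_PORT  <A:2 Mu:0 Ld:0 B:0 rd:5 wr:0>
#5 MEM src=r1,r1 held:FU  <A:2 Mu:0 Ld:0 B:0 rd:5 wr:0>
#6 MUL src=r4,r9 held:FU  <A:2 Mu:0 Ld:0 B:0 rd:5 wr:0>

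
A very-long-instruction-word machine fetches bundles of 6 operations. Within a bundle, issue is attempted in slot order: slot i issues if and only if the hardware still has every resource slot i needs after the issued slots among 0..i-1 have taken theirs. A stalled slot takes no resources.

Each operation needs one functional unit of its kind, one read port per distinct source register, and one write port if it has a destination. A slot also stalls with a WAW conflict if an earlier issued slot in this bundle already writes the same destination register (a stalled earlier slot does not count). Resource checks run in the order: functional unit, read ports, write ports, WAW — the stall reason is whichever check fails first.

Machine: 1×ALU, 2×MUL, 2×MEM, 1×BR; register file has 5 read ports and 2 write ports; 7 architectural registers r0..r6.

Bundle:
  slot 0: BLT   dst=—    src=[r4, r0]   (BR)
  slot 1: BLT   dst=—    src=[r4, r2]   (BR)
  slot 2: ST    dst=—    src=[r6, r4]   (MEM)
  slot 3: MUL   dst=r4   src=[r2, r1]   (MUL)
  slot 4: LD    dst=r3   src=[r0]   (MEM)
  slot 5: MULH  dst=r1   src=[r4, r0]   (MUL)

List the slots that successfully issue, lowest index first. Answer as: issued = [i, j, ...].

(0) want 1×BR +2rd +0wr — yes → AL1|MU2|ME2|BR0|rd3|wr2
(1) want 1×BR +2rd +0wr — FU → AL1|MU2|ME2|BR0|rd3|wr2
(2) want 1×MEM +2rd +0wr — yes → AL1|MU2|ME1|BR0|rd1|wr2
(3) want 1×MUL +2rd +1wr — RD_PORT → AL1|MU2|ME1|BR0|rd1|wr2
(4) want 1×MEM +1rd +1wr — yes → AL1|MU2|ME0|BR0|rd0|wr1
(5) want 1×MUL +2rd +1wr — RD_PORT → AL1|MU2|ME0|BR0|rd0|wr1

issued = [0, 2, 4]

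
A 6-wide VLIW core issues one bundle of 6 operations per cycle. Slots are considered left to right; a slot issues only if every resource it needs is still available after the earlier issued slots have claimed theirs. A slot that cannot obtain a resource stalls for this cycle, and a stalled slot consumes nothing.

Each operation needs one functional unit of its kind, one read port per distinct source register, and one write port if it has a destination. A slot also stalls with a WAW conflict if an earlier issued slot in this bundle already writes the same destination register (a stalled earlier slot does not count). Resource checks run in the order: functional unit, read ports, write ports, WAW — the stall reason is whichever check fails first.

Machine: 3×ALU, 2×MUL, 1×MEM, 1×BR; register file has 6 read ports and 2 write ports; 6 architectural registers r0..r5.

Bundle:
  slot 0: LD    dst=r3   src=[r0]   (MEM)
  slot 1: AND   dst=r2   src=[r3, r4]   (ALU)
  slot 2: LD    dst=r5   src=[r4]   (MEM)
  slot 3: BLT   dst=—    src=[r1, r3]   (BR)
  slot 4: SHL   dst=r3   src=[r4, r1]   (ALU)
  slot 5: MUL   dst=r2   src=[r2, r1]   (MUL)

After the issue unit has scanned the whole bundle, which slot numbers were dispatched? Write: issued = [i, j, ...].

issued = [0, 1, 3]

(0) want 1×MEM +1rd +1wr — yes → AL3|MU2|ME0|BR1|rd5|wr1
(1) want 1×ALU +2rd +1wr — yes → AL2|MU2|ME0|BR1|rd3|wr0
(2) want 1×MEM +1rd +1wr — FU → AL2|MU2|ME0|BR1|rd3|wr0
(3) want 1×BR +2rd +0wr — yes → AL2|MU2|ME0|BR0|rd1|wr0
(4) want 1×ALU +2rd +1wr — RD_PORT → AL2|MU2|ME0|BR0|rd1|wr0
(5) want 1×MUL +2rd +1wr — RD_PORT → AL2|MU2|ME0|BR0|rd1|wr0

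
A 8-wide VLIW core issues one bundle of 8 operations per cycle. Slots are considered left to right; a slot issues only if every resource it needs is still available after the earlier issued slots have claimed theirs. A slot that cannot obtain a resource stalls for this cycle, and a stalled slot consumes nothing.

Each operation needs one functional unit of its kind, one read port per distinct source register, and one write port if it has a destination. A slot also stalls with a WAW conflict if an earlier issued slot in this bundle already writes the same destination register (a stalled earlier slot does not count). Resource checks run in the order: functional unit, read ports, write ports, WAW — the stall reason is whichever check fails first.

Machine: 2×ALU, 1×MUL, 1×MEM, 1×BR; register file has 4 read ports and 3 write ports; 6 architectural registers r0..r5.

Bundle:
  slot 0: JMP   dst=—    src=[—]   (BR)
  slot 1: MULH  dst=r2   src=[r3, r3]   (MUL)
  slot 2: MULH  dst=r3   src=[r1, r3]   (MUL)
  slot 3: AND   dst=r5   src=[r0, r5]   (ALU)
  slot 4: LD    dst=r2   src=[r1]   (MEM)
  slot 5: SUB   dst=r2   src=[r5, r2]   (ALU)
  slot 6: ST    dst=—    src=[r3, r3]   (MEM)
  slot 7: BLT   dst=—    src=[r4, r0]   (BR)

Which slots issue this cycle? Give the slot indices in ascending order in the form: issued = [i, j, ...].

slot 0 (BR): ISSUE — free A2,Mu1,Ld1,B0 rp4 wp3
slot 1 (MUL): ISSUE — free A2,Mu0,Ld1,B0 rp3 wp2
slot 2 (MUL): stall FU — free A2,Mu0,Ld1,B0 rp3 wp2
slot 3 (ALU): ISSUE — free A1,Mu0,Ld1,B0 rp1 wp1
slot 4 (MEM): stall WAW — free A1,Mu0,Ld1,B0 rp1 wp1
slot 5 (ALU): stall RD_PORT — free A1,Mu0,Ld1,B0 rp1 wp1
slot 6 (MEM): ISSUE — free A1,Mu0,Ld0,B0 rp0 wp1
slot 7 (BR): stall FU — free A1,Mu0,Ld0,B0 rp0 wp1

issued = [0, 1, 3, 6]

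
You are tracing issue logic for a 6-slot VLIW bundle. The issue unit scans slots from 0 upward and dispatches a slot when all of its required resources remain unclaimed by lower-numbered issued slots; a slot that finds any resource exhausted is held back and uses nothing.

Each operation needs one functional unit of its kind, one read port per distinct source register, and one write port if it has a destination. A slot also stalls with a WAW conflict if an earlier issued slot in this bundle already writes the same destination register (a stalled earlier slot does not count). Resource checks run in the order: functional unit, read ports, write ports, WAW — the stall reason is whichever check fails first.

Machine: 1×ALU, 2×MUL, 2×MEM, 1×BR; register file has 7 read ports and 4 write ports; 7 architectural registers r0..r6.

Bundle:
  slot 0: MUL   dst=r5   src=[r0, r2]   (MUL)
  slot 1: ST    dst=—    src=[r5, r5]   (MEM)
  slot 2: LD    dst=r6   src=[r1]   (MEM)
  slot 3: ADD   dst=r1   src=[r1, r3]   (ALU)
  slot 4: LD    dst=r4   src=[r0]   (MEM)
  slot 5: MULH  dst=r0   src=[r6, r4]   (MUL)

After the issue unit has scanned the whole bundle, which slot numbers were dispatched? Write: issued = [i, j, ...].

issued = [0, 1, 2, 3]

  0. MUL→r5 ⇒ go  {1A/1Mu/2Ld/1B | 5r 3w}
  1. MEM ⇒ go  {1A/1Mu/1Ld/1B | 4r 3w}
  2. MEM→r6 ⇒ go  {1A/1Mu/0Ld/1B | 3r 2w}
  3. ALU→r1 ⇒ go  {0A/1Mu/0Ld/1B | 1r 1w}
  4. MEM→r4 ⇒ no(FU)  {0A/1Mu/0Ld/1B | 1r 1w}
  5. MUL→r0 ⇒ no(RD_PORT)  {0A/1Mu/0Ld/1B | 1r 1w}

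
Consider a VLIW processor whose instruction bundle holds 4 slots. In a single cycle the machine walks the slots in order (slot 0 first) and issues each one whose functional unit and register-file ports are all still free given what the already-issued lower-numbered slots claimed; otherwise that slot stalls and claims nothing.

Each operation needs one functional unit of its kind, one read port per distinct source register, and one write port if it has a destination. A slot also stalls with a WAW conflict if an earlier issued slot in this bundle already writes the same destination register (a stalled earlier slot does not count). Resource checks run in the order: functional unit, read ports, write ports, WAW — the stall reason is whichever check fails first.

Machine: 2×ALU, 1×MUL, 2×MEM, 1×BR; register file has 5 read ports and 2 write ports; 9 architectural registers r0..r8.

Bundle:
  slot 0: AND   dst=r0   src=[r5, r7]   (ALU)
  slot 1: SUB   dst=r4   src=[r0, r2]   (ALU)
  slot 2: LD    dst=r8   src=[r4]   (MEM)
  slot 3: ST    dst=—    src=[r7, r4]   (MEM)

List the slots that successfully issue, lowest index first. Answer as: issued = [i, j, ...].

issued = [0, 1]

[0] ALU needs rd=2 wr=1: ok; after: ALU=1 MUL=1 MEM=2 BR=1, R=3, W=1
[1] ALU needs rd=2 wr=1: ok; after: ALU=0 MUL=1 MEM=2 BR=1, R=1, W=0
[2] MEM needs rd=1 wr=1: WR_PORT; after: ALU=0 MUL=1 MEM=2 BR=1, R=1, W=0
[3] MEM needs rd=2 wr=0: RD_PORT; after: ALU=0 MUL=1 MEM=2 BR=1, R=1, W=0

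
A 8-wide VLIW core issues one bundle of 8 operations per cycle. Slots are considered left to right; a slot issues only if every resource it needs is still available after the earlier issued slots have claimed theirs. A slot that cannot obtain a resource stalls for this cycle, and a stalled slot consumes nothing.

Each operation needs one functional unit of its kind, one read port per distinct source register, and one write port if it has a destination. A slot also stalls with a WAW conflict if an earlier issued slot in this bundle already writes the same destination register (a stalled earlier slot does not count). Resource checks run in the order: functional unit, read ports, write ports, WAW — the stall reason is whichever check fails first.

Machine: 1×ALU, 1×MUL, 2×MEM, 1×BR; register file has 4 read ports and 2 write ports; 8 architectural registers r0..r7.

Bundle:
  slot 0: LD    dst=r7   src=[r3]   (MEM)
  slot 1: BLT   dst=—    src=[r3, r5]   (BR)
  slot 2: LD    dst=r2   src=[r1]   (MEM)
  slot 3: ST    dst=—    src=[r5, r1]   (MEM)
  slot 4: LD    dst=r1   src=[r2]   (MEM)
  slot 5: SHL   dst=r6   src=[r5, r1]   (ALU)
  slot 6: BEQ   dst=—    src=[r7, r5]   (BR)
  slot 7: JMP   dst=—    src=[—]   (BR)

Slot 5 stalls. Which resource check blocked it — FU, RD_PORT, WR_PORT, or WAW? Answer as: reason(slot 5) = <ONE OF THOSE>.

reason(slot 5) = RD_PORT

#0 MEM src=r3 dispatched  <A:1 Mu:1 Ld:1 B:1 rd:3 wr:1>
#1 BR src=r3,r5 dispatched  <A:1 Mu:1 Ld:1 B:0 rd:1 wr:1>
#2 MEM src=r1 dispatched  <A:1 Mu:1 Ld:0 B:0 rd:0 wr:0>
#3 MEM src=r5,r1 held:FU  <A:1 Mu:1 Ld:0 B:0 rd:0 wr:0>
#4 MEM src=r2 held:FU  <A:1 Mu:1 Ld:0 B:0 rd:0 wr:0>
#5 ALU src=r5,r1 held:RD_PORT  <A:1 Mu:1 Ld:0 B:0 rd:0 wr:0>
#6 BR src=r7,r5 held:FU  <A:1 Mu:1 Ld:0 B:0 rd:0 wr:0>
#7 BR src=- held:FU  <A:1 Mu:1 Ld:0 B:0 rd:0 wr:0>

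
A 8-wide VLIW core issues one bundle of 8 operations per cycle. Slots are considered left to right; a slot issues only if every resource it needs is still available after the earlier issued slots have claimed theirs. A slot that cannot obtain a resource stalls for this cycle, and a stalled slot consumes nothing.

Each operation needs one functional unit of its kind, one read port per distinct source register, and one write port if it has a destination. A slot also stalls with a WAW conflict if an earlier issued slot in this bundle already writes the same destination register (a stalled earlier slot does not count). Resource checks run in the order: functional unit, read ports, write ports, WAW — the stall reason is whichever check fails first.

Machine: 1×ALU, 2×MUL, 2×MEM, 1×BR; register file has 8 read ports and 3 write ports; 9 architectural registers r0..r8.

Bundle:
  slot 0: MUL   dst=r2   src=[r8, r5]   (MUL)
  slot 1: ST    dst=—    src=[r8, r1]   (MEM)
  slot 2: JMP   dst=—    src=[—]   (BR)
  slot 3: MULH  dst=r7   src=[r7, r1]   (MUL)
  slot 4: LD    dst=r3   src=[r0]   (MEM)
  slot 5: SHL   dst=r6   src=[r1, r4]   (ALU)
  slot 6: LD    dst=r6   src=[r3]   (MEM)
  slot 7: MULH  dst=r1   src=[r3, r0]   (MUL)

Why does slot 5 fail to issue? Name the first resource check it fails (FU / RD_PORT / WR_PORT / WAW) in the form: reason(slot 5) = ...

reason(slot 5) = RD_PORT

#0 MUL src=r8,r5 dispatched  <A:1 Mu:1 Ld:2 B:1 rd:6 wr:2>
#1 MEM src=r8,r1 dispatched  <A:1 Mu:1 Ld:1 B:1 rd:4 wr:2>
#2 BR src=- dispatched  <A:1 Mu:1 Ld:1 B:0 rd:4 wr:2>
#3 MUL src=r7,r1 dispatched  <A:1 Mu:0 Ld:1 B:0 rd:2 wr:1>
#4 MEM src=r0 dispatched  <A:1 Mu:0 Ld:0 B:0 rd:1 wr:0>
#5 ALU src=r1,r4 held:RD_PORT  <A:1 Mu:0 Ld:0 B:0 rd:1 wr:0>
#6 MEM src=r3 held:FU  <A:1 Mu:0 Ld:0 B:0 rd:1 wr:0>
#7 MUL src=r3,r0 held:FU  <A:1 Mu:0 Ld:0 B:0 rd:1 wr:0>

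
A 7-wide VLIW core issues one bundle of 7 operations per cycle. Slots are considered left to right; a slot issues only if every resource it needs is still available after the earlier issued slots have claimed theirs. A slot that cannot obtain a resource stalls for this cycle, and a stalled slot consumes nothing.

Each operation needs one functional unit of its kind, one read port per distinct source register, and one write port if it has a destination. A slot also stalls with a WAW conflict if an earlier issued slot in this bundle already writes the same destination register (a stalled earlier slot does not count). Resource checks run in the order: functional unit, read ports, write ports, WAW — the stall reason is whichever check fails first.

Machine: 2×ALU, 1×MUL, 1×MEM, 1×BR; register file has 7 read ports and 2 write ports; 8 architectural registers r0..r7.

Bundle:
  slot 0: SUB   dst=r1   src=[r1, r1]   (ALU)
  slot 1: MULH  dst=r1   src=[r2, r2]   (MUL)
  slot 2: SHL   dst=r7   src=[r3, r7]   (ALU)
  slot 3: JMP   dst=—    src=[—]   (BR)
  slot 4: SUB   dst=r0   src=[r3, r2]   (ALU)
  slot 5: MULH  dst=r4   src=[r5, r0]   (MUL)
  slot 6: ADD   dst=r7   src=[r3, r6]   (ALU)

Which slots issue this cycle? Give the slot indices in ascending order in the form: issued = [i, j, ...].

  0. ALU→r1 ⇒ go  {1A/1Mu/1Ld/1B | 6r 1w}
  1. MUL→r1 ⇒ no(WAW)  {1A/1Mu/1Ld/1B | 6r 1w}
  2. ALU→r7 ⇒ go  {0A/1Mu/1Ld/1B | 4r 0w}
  3. BR ⇒ go  {0A/1Mu/1Ld/0B | 4r 0w}
  4. ALU→r0 ⇒ no(FU)  {0A/1Mu/1Ld/0B | 4r 0w}
  5. MUL→r4 ⇒ no(WR_PORT)  {0A/1Mu/1Ld/0B | 4r 0w}
  6. ALU→r7 ⇒ no(FU)  {0A/1Mu/1Ld/0B | 4r 0w}

issued = [0, 2, 3]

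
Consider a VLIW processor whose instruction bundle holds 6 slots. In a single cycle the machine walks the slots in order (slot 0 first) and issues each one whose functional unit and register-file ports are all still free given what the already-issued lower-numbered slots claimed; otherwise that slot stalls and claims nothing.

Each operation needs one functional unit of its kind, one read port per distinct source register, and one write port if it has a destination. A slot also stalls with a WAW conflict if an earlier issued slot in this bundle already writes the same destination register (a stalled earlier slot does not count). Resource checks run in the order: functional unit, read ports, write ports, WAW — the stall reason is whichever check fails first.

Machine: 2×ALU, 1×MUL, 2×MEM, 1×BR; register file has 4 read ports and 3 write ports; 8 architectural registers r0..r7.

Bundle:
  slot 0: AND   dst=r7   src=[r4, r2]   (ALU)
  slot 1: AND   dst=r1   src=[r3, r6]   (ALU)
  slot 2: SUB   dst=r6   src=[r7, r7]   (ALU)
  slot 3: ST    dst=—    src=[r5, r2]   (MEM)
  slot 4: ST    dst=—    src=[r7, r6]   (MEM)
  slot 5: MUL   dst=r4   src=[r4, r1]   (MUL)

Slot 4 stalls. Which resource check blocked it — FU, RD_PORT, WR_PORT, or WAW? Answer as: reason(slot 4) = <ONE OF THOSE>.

[0] ALU needs rd=2 wr=1: ok; after: ALU=1 MUL=1 MEM=2 BR=1, R=2, W=2
[1] ALU needs rd=2 wr=1: ok; after: ALU=0 MUL=1 MEM=2 BR=1, R=0, W=1
[2] ALU needs rd=1 wr=1: FU; after: ALU=0 MUL=1 MEM=2 BR=1, R=0, W=1
[3] MEM needs rd=2 wr=0: RD_PORT; after: ALU=0 MUL=1 MEM=2 BR=1, R=0, W=1
[4] MEM needs rd=2 wr=0: RD_PORT; after: ALU=0 MUL=1 MEM=2 BR=1, R=0, W=1
[5] MUL needs rd=2 wr=1: RD_PORT; after: ALU=0 MUL=1 MEM=2 BR=1, R=0, W=1

reason(slot 4) = RD_PORT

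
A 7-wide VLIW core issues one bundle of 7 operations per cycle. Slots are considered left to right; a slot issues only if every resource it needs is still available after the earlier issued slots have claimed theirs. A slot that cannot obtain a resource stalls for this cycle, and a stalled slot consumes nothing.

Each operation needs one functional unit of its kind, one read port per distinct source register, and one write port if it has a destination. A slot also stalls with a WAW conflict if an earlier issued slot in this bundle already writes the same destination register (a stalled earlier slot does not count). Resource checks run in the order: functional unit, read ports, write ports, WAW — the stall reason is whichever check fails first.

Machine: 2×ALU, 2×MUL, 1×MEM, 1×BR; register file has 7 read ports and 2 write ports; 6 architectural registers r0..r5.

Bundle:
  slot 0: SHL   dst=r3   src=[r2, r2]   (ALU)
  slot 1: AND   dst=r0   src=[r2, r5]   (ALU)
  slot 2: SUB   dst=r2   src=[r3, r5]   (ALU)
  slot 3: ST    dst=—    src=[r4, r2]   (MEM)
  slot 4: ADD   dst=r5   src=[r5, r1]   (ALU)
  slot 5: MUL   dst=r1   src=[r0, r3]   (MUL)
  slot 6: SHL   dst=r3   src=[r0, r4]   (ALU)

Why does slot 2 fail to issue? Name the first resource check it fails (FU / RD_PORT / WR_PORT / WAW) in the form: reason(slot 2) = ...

(0) want 1×ALU +1rd +1wr — yes → AL1|MU2|ME1|BR1|rd6|wr1
(1) want 1×ALU +2rd +1wr — yes → AL0|MU2|ME1|BR1|rd4|wr0
(2) want 1×ALU +2rd +1wr — FU → AL0|MU2|ME1|BR1|rd4|wr0
(3) want 1×MEM +2rd +0wr — yes → AL0|MU2|ME0|BR1|rd2|wr0
(4) want 1×ALU +2rd +1wr — FU → AL0|MU2|ME0|BR1|rd2|wr0
(5) want 1×MUL +2rd +1wr — WR_PORT → AL0|MU2|ME0|BR1|rd2|wr0
(6) want 1×ALU +2rd +1wr — FU → AL0|MU2|ME0|BR1|rd2|wr0

reason(slot 2) = FU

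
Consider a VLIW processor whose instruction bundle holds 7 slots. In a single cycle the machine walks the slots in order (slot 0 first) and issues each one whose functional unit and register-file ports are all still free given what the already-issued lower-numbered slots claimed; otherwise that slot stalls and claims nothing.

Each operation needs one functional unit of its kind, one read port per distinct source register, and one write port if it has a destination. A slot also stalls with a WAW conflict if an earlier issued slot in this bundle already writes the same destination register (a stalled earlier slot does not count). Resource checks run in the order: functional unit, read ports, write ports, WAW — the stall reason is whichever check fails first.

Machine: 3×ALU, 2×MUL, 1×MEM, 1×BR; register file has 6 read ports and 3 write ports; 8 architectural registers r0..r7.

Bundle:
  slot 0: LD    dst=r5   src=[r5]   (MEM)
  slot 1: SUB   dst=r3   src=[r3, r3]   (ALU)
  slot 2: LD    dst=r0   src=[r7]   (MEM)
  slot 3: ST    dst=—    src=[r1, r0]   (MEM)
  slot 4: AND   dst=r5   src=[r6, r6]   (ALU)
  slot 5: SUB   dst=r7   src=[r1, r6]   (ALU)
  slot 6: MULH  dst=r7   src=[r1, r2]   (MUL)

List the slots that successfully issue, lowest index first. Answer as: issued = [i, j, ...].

  0. MEM→r5 ⇒ go  {3A/2Mu/0Ld/1B | 5r 2w}
  1. ALU→r3 ⇒ go  {2A/2Mu/0Ld/1B | 4r 1w}
  2. MEM→r0 ⇒ no(FU)  {2A/2Mu/0Ld/1B | 4r 1w}
  3. MEM ⇒ no(FU)  {2A/2Mu/0Ld/1B | 4r 1w}
  4. ALU→r5 ⇒ no(WAW)  {2A/2Mu/0Ld/1B | 4r 1w}
  5. ALU→r7 ⇒ go  {1A/2Mu/0Ld/1B | 2r 0w}
  6. MUL→r7 ⇒ no(WR_PORT)  {1A/2Mu/0Ld/1B | 2r 0w}

issued = [0, 1, 5]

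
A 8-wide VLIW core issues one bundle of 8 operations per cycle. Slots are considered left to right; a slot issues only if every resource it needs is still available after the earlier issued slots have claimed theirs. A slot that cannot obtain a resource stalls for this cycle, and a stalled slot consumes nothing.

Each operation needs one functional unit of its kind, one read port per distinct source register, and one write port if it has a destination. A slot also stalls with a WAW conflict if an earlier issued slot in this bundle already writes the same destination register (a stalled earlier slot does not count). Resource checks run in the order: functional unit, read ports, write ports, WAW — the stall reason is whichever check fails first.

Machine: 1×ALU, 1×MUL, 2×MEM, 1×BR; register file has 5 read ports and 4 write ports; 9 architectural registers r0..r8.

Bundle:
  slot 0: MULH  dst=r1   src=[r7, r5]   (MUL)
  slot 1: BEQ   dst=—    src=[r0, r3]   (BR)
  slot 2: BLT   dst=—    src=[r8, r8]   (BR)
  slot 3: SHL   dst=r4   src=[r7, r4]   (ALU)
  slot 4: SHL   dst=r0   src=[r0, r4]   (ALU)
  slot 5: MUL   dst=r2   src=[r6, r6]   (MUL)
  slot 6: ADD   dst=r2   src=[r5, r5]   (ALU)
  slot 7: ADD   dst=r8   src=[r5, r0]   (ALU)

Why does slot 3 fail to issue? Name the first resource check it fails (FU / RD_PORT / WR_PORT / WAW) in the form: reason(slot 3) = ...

[0] MUL needs rd=2 wr=1: ok; after: ALU=1 MUL=0 MEM=2 BR=1, R=3, W=3
[1] BR needs rd=2 wr=0: ok; after: ALU=1 MUL=0 MEM=2 BR=0, R=1, W=3
[2] BR needs rd=1 wr=0: FU; after: ALU=1 MUL=0 MEM=2 BR=0, R=1, W=3
[3] ALU needs rd=2 wr=1: RD_PORT; after: ALU=1 MUL=0 MEM=2 BR=0, R=1, W=3
[4] ALU needs rd=2 wr=1: RD_PORT; after: ALU=1 MUL=0 MEM=2 BR=0, R=1, W=3
[5] MUL needs rd=1 wr=1: FU; after: ALU=1 MUL=0 MEM=2 BR=0, R=1, W=3
[6] ALU needs rd=1 wr=1: ok; after: ALU=0 MUL=0 MEM=2 BR=0, R=0, W=2
[7] ALU needs rd=2 wr=1: FU; after: ALU=0 MUL=0 MEM=2 BR=0, R=0, W=2

reason(slot 3) = RD_PORT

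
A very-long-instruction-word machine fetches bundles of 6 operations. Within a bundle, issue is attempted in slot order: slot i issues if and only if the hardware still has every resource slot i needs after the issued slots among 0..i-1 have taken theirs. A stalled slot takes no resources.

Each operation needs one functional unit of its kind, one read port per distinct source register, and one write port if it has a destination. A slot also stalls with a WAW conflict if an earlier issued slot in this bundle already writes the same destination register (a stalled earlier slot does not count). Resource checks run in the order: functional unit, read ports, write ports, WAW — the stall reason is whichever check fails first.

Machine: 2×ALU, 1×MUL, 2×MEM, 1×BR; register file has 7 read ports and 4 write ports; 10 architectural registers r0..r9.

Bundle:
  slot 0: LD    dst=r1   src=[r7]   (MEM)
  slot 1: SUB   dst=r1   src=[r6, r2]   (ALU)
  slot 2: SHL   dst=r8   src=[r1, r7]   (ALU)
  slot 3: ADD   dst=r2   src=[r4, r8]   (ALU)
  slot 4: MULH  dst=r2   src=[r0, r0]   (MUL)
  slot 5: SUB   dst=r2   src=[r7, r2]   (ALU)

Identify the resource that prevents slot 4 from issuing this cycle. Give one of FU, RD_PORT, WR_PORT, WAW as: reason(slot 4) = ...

reason(slot 4) = WAW

(0) want 1×MEM +1rd +1wr — yes → AL2|MU1|ME1|BR1|rd6|wr3
(1) want 1×ALU +2rd +1wr — WAW → AL2|MU1|ME1|BR1|rd6|wr3
(2) want 1×ALU +2rd +1wr — yes → AL1|MU1|ME1|BR1|rd4|wr2
(3) want 1×ALU +2rd +1wr — yes → AL0|MU1|ME1|BR1|rd2|wr1
(4) want 1×MUL +1rd +1wr — WAW → AL0|MU1|ME1|BR1|rd2|wr1
(5) want 1×ALU +2rd +1wr — FU → AL0|MU1|ME1|BR1|rd2|wr1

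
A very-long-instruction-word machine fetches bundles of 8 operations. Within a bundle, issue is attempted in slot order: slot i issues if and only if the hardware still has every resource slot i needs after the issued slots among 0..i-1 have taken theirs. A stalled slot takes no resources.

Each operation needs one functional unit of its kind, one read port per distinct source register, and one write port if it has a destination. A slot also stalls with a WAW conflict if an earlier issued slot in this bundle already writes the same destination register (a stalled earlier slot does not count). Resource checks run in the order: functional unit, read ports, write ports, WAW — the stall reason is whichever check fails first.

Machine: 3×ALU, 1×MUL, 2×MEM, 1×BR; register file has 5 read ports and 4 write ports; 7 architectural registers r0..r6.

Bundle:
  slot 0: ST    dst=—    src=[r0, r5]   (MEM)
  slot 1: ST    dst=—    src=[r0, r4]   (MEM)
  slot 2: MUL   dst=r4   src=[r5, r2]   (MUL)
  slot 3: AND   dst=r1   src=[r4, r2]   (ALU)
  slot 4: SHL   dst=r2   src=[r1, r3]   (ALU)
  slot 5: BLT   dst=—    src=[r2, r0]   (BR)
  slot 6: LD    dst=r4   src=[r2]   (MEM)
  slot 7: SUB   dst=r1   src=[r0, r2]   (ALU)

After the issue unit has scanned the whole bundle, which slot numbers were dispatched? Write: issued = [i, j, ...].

#0 MEM src=r0,r5 dispatched  <A:3 Mu:1 Ld:1 B:1 rd:3 wr:4>
#1 MEM src=r0,r4 dispatched  <A:3 Mu:1 Ld:0 B:1 rd:1 wr:4>
#2 MUL src=r5,r2 held:RD_PORT  <A:3 Mu:1 Ld:0 B:1 rd:1 wr:4>
#3 ALU src=r4,r2 held:RD_PORT  <A:3 Mu:1 Ld:0 B:1 rd:1 wr:4>
#4 ALU src=r1,r3 held:RD_PORT  <A:3 Mu:1 Ld:0 B:1 rd:1 wr:4>
#5 BR src=r2,r0 held:RD_PORT  <A:3 Mu:1 Ld:0 B:1 rd:1 wr:4>
#6 MEM src=r2 held:FU  <A:3 Mu:1 Ld:0 B:1 rd:1 wr:4>
#7 ALU src=r0,r2 held:RD_PORT  <A:3 Mu:1 Ld:0 B:1 rd:1 wr:4>

issued = [0, 1]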